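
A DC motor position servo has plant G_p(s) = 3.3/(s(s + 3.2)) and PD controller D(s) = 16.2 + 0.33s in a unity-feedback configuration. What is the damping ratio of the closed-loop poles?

Forward path: (16.2 + 0.33s)·3.3/(s(s+3.2)). The closed-loop characteristic equation is s² + (3.2 + 3.3·0.33)s + 3.3·16.2 = 0.
That is s² + 4.289s + 53.46 = 0, so ω_n = 7.312 rad/s and ζ = 4.289/(2·7.312) = 0.2933.

ζ = 0.293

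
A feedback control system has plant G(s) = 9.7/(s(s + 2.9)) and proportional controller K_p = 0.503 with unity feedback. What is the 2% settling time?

Closed-loop characteristic equation: s² + 2.9s + 4.879 = 0, so ω_n = 2.209 rad/s and ζ = 2.9/(2·2.209) = 0.6564.
2% settling time T_s ≈ 4/(ζω_n) = 4/1.45 = 2.76 s.

T_s ≈ 2.76 s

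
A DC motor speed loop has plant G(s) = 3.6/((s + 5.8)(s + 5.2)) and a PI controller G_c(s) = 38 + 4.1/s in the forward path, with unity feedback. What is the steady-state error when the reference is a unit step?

The open loop G_c(s)G(s) has a pole at the origin (type 1), so the static position error constant is infinite and e_ss = 1/(1+∞) = 0.

0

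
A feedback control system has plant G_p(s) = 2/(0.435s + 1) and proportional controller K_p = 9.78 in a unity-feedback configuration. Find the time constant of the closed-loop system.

Closed loop: T(s) = K_p·G_p/(1+K_p·G_p) = 19.56/(0.435s + 1 + 19.56), with pole at s = −(1 + 19.56)/0.435 = −47.26.
Closed-loop time constant τ = 1/47.26 = 0.0212 s.

τ = 0.0212 s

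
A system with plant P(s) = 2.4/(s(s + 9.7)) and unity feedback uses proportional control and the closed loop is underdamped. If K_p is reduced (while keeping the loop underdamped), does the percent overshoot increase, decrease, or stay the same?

ζ = 9.7/(2√(2.4K_p)) rises as K_p falls; higher damping means less overshoot.

decrease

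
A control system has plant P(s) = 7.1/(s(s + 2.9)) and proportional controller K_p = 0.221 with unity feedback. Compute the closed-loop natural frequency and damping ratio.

ω_n = 1.25 rad/s, ζ = 1.16

The closed-loop denominator is s(s+2.9) + 0.221·7.1 = s² + 2.9s + 1.569.
So ω_n² = 1.569 ⇒ ω_n = 1.253 rad/s, and ζ = 2.9/(2ω_n) = 1.16.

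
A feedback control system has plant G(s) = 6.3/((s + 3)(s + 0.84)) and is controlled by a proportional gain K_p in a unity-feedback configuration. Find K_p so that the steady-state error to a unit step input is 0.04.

Steady-state error for a unit step on this type-0 loop is 1/(1 + K_p·G(0)).
G(0) = 2.5. Require 1/(1 + K_p·2.5) = 0.04, so 1 + 2.5·K_p = 25.
K_p = (25 − 1)/2.5 = 9.6.

K_p = 9.6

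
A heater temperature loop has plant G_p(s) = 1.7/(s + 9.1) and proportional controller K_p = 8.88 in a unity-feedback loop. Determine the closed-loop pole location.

Closed-loop transfer function: T(s) = K_p·G_p(s)/(1 + K_p·G_p(s)) = 15.1/(s + 9.1 + 15.1) = 15.1/(s + 24.2).
The closed-loop pole is at s = −24.2.

s = -24.2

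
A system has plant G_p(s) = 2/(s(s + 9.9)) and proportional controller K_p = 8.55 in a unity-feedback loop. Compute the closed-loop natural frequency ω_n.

ω_n = 4.14 rad/s

With unity feedback the closed-loop characteristic equation is s² + 9.9s + 8.55·2 = s² + 9.9s + 17.1 = 0.
So ω_n² = 17.1 ⇒ ω_n = 4.135 rad/s, and ζ = 9.9/(2ω_n) = 1.2.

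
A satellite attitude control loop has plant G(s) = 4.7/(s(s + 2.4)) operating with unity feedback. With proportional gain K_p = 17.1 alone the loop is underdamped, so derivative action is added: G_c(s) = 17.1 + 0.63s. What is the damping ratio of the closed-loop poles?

ζ = 0.299

Forward path: (17.1 + 0.63s)·4.7/(s(s+2.4)). The closed-loop characteristic equation is s² + (2.4 + 4.7·0.63)s + 4.7·17.1 = 0.
That is s² + 5.361s + 80.37 = 0, so ω_n = 8.965 rad/s and ζ = 5.361/(2·8.965) = 0.299.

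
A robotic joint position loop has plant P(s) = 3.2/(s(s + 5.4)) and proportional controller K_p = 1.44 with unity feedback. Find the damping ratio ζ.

The closed-loop denominator is s(s+5.4) + 1.44·3.2 = s² + 5.4s + 4.608.
Matching s² + 2ζω_n s + ω_n²: ω_n = √4.608 = 2.147 rad/s and 2ζω_n = 5.4, so ζ = 5.4/(2·2.147) = 1.26.

ζ = 1.26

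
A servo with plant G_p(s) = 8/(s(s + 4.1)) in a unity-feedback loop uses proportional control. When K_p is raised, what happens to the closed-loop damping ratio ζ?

decrease

ζ = 4.1/(2√(8K_p)); increasing K_p raises the denominator, so ζ falls.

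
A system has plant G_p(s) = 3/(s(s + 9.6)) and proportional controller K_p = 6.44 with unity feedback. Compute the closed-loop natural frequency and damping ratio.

The closed-loop denominator is s(s+9.6) + 6.44·3 = s² + 9.6s + 19.32.
So ω_n² = 19.32 ⇒ ω_n = 4.395 rad/s, and ζ = 9.6/(2ω_n) = 1.09.

ω_n = 4.4 rad/s, ζ = 1.09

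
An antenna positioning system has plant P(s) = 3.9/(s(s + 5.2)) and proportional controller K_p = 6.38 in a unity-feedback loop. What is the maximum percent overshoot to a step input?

14.7%

From 1 + K_pP(s) = 0: s² + 5.2s + 24.88 = 0 ⇒ ω_n = 4.988, ζ = 0.5212.
%OS = 100·exp(−πζ/√(1−ζ²)) = 100·exp(−π·0.5212/√0.7283) = 14.7%.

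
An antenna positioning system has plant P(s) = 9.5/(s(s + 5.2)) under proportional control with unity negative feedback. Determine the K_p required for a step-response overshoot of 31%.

From %OS = 100·exp(−πζ/√(1−ζ²)) = 31%, ζ = −ln(0.31)/√(π²+ln²(0.31)) = 0.3493.
Characteristic equation s² + 5.2s + 9.5K_p = 0 gives ζ = 5.2/(2√(9.5K_p)).
Setting ζ = 0.3493: √(9.5K_p) = 5.2/(2·0.3493) = 7.443, so K_p = 55.4/9.5 = 5.83.

K_p = 5.83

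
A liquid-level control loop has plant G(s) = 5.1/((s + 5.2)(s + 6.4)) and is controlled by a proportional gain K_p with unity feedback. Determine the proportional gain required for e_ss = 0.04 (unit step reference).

For a type-0 loop with proportional control, e_ss = 1/(1 + K_p·G(0)).
G(0) = 0.1532. Require 1/(1 + K_p·0.1532) = 0.04, so 1 + 0.1532·K_p = 25.
K_p = (25 − 1)/0.1532 = 157.

K_p = 157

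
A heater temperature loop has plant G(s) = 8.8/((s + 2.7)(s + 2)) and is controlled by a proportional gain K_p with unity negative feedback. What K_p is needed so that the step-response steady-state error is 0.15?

K_p = 3.48

For a type-0 loop with proportional control, e_ss = 1/(1 + K_p·G(0)).
G(0) = 1.63. Require 1/(1 + K_p·1.63) = 0.15, so 1 + 1.63·K_p = 6.667.
K_p = (6.667 − 1)/1.63 = 3.48.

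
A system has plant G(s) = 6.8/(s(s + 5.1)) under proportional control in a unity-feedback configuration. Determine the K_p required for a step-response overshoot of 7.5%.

K_p = 2.36

From %OS = 100·exp(−πζ/√(1−ζ²)) = 7.5%, ζ = −ln(0.075)/√(π²+ln²(0.075)) = 0.6362.
Characteristic equation s² + 5.1s + 6.8K_p = 0 gives ζ = 5.1/(2√(6.8K_p)).
Setting ζ = 0.6362: √(6.8K_p) = 5.1/(2·0.6362) = 4.008, so K_p = 16.07/6.8 = 2.36.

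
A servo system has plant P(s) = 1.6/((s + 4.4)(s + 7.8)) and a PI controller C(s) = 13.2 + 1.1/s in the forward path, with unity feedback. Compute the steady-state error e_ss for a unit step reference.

The open loop C(s)P(s) has a pole at the origin (type 1), so the static position error constant is infinite and e_ss = 1/(1+∞) = 0.

0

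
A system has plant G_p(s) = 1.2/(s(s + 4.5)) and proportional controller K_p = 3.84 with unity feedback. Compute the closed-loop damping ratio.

ζ = 1.05

With unity feedback the closed-loop characteristic equation is s² + 4.5s + 3.84·1.2 = s² + 4.5s + 4.608 = 0.
So ω_n² = 4.608 ⇒ ω_n = 2.147 rad/s, and ζ = 4.5/(2ω_n) = 1.05.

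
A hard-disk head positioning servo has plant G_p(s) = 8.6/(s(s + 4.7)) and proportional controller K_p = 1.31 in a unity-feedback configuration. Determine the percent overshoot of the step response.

4.59%

Closed-loop characteristic equation: s² + 4.7s + 11.27 = 0, so ω_n = 3.356 rad/s and ζ = 4.7/(2·3.356) = 0.7001.
%OS = 100·exp(−πζ/√(1−ζ²)) = 100·exp(−π·0.7001/√0.5098) = 4.59%.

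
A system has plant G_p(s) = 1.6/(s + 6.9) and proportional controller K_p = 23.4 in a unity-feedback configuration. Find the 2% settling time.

Closed-loop transfer function: T(s) = K_p·G_p(s)/(1 + K_p·G_p(s)) = 37.44/(s + 6.9 + 37.44) = 37.44/(s + 44.34).
Time constant τ = 1/44.34 = 0.02255 s, so the 2% settling time is about 4τ = 0.0902 s.

T_s ≈ 0.0902 s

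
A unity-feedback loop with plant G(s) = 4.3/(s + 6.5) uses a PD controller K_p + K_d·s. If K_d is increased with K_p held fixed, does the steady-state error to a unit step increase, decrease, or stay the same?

unchanged

At s = 0 the derivative term contributes nothing: C(0) = K_p regardless of K_d, so K_pos = K_p·G(0) and e_ss are unchanged.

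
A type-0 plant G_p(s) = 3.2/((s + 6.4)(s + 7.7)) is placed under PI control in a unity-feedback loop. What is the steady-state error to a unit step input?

0

The PI controller's integrator makes the forward path type 1, so e_ss to a step is zero.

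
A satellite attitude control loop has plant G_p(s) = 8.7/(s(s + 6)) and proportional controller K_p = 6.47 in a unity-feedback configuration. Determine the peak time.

Closed-loop characteristic equation: s² + 6s + 56.29 = 0, so ω_n = 7.503 rad/s and ζ = 6/(2·7.503) = 0.3999.
Damped frequency ω_d = ω_n√(1−ζ²) = 6.877 rad/s, so peak time T_p = π/ω_d = 0.457 s.

T_p = 0.457 s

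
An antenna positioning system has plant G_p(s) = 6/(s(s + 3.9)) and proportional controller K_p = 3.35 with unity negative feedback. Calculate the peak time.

Closed-loop characteristic equation: s² + 3.9s + 20.1 = 0, so ω_n = 4.483 rad/s and ζ = 3.9/(2·4.483) = 0.4349.
Damped frequency ω_d = ω_n√(1−ζ²) = 4.037 rad/s, so peak time T_p = π/ω_d = 0.778 s.

T_p = 0.778 s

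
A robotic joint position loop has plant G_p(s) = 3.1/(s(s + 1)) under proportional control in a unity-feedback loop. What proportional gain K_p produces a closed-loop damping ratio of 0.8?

Closed-loop characteristic equation: s² + 1s + K_p·3.1 = 0.
So ω_n = √(3.1K_p) and 2ζω_n = 1, giving ζ = 1/(2√(3.1K_p)).
Setting ζ = 0.8: √(3.1K_p) = 1/(2·0.8) = 0.625, so K_p = 0.3906/3.1 = 0.126.

K_p = 0.126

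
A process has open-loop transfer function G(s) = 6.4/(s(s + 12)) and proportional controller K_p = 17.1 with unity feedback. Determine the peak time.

T_p = 0.367 s

From 1 + K_pG(s) = 0: s² + 12s + 109.4 = 0 ⇒ ω_n = 10.46, ζ = 0.5735.
Damped frequency ω_d = ω_n√(1−ζ²) = 8.57 rad/s, so peak time T_p = π/ω_d = 0.367 s.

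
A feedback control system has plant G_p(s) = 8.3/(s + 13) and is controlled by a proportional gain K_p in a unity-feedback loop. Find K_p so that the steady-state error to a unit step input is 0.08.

K_p = 18

Steady-state error for a unit step on this type-0 loop is 1/(1 + K_p·G_p(0)).
G_p(0) = 0.6385. Require 1/(1 + K_p·0.6385) = 0.08, so 1 + 0.6385·K_p = 12.5.
K_p = (12.5 − 1)/0.6385 = 18.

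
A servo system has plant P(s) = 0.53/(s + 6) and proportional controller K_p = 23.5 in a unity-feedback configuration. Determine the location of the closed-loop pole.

Closed-loop transfer function: T(s) = K_p·P(s)/(1 + K_p·P(s)) = 12.46/(s + 6 + 12.46) = 12.46/(s + 18.45).
The closed-loop pole is at s = −18.45.

s = -18.45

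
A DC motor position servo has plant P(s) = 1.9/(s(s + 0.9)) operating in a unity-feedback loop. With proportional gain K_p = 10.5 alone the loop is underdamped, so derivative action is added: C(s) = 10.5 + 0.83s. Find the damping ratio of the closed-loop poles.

Forward path: (10.5 + 0.83s)·1.9/(s(s+0.9)). The closed-loop characteristic equation is s² + (0.9 + 1.9·0.83)s + 1.9·10.5 = 0.
That is s² + 2.477s + 19.95 = 0, so ω_n = 4.467 rad/s and ζ = 2.477/(2·4.467) = 0.2773.

ζ = 0.277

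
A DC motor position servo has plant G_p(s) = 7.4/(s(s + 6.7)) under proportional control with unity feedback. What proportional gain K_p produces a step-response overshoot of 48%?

From %OS = 100·exp(−πζ/√(1−ζ²)) = 48%, ζ = −ln(0.48)/√(π²+ln²(0.48)) = 0.2275.
Characteristic equation s² + 6.7s + 7.4K_p = 0 gives ζ = 6.7/(2√(7.4K_p)).
Setting ζ = 0.2275: √(7.4K_p) = 6.7/(2·0.2275) = 14.73, so K_p = 216.8/7.4 = 29.3.

K_p = 29.3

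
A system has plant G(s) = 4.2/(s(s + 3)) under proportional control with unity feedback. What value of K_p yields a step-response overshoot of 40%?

K_p = 6.83

From %OS = 100·exp(−πζ/√(1−ζ²)) = 40%, ζ = −ln(0.4)/√(π²+ln²(0.4)) = 0.28.
Characteristic equation s² + 3s + 4.2K_p = 0 gives ζ = 3/(2√(4.2K_p)).
Setting ζ = 0.28: √(4.2K_p) = 3/(2·0.28) = 5.357, so K_p = 28.7/4.2 = 6.83.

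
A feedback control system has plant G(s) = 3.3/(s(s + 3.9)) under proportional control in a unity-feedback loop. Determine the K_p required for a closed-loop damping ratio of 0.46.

Closed-loop characteristic equation: s² + 3.9s + K_p·3.3 = 0.
So ω_n = √(3.3K_p) and 2ζω_n = 3.9, giving ζ = 3.9/(2√(3.3K_p)).
Setting ζ = 0.46: √(3.3K_p) = 3.9/(2·0.46) = 4.239, so K_p = 17.97/3.3 = 5.45.

K_p = 5.45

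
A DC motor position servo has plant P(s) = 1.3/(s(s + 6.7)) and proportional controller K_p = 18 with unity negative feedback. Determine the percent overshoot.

Closed-loop characteristic equation: s² + 6.7s + 23.4 = 0, so ω_n = 4.837 rad/s and ζ = 6.7/(2·4.837) = 0.6925.
%OS = 100·exp(−πζ/√(1−ζ²)) = 100·exp(−π·0.6925/√0.5204) = 4.9%.

4.9%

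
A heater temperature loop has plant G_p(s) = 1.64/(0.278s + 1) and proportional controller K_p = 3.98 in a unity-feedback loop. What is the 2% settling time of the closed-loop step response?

T_s ≈ 0.148 s

Closed loop: T(s) = K_p·G_p/(1+K_p·G_p) = 6.527/(0.278s + 1 + 6.527), with pole at s = −(1 + 6.527)/0.278 = −27.08.
τ = 1/27.08 = 0.03693 s, so 2% settling time ≈ 4τ = 0.148 s.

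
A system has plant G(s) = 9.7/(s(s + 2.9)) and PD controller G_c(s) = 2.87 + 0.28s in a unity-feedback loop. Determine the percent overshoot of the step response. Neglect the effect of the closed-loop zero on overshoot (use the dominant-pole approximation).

Forward path: (2.87 + 0.28s)·9.7/(s(s+2.9)). The closed-loop characteristic equation is s² + (2.9 + 9.7·0.28)s + 9.7·2.87 = 0.
That is s² + 5.616s + 27.84 = 0, so ω_n = 5.276 rad/s and ζ = 5.616/(2·5.276) = 0.5322.
%OS = 100·exp(−πζ/√(1−ζ²)) = 13.9%.

13.9%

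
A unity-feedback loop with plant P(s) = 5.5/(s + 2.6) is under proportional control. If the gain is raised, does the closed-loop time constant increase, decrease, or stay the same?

decrease

Closed-loop pole is at s = −(2.6+K_p·5.5); larger K_p moves it further left, so τ = 1/(2.6+K_p·5.5) decreases.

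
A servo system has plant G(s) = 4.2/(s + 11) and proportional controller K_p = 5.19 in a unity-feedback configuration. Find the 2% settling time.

T_s ≈ 0.122 s

Closed-loop transfer function: T(s) = K_p·G(s)/(1 + K_p·G(s)) = 21.8/(s + 11 + 21.8) = 21.8/(s + 32.8).
Time constant τ = 1/32.8 = 0.03049 s, so the 2% settling time is about 4τ = 0.122 s.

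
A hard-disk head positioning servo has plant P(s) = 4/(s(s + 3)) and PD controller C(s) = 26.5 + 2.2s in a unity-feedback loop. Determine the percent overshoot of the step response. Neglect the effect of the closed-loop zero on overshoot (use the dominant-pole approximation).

Forward path: (26.5 + 2.2s)·4/(s(s+3)). The closed-loop characteristic equation is s² + (3 + 4·2.2)s + 4·26.5 = 0.
That is s² + 11.8s + 106 = 0, so ω_n = 10.3 rad/s and ζ = 11.8/(2·10.3) = 0.5731.
%OS = 100·exp(−πζ/√(1−ζ²)) = 11.1%.

11.1%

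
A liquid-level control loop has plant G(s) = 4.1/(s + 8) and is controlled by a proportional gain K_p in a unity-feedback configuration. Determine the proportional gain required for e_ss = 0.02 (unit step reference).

For a type-0 loop with proportional control, e_ss = 1/(1 + K_p·G(0)).
G(0) = 0.5125. Require 1/(1 + K_p·0.5125) = 0.02, so 1 + 0.5125·K_p = 50.
K_p = (50 − 1)/0.5125 = 95.6.

K_p = 95.6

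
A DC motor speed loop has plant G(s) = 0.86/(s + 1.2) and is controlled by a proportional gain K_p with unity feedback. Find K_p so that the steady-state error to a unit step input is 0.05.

The loop is type 0, so e_ss(step) = 1/(1 + K_pos) with K_pos = K_p·G(0).
G(0) = 0.7167. Require 1/(1 + K_p·0.7167) = 0.05, so 1 + 0.7167·K_p = 20.
K_p = (20 − 1)/0.7167 = 26.5.

K_p = 26.5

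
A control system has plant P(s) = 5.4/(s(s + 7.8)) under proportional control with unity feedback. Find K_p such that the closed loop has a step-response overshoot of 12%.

From %OS = 100·exp(−πζ/√(1−ζ²)) = 12%, ζ = −ln(0.12)/√(π²+ln²(0.12)) = 0.5594.
Characteristic equation s² + 7.8s + 5.4K_p = 0 gives ζ = 7.8/(2√(5.4K_p)).
Setting ζ = 0.5594: √(5.4K_p) = 7.8/(2·0.5594) = 6.972, so K_p = 48.6/5.4 = 9.

K_p = 9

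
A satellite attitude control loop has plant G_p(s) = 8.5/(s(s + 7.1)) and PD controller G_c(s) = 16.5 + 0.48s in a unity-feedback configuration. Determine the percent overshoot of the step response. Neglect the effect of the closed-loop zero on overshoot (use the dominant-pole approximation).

18.6%

Forward path: (16.5 + 0.48s)·8.5/(s(s+7.1)). The closed-loop characteristic equation is s² + (7.1 + 8.5·0.48)s + 8.5·16.5 = 0.
That is s² + 11.18s + 140.2 = 0, so ω_n = 11.84 rad/s and ζ = 11.18/(2·11.84) = 0.472.
%OS = 100·exp(−πζ/√(1−ζ²)) = 18.6%.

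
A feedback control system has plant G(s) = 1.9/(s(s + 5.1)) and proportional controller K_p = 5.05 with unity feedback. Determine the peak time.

Closed-loop characteristic equation: s² + 5.1s + 9.595 = 0, so ω_n = 3.098 rad/s and ζ = 5.1/(2·3.098) = 0.8232.
Damped frequency ω_d = ω_n√(1−ζ²) = 1.759 rad/s, so peak time T_p = π/ω_d = 1.79 s.

T_p = 1.79 s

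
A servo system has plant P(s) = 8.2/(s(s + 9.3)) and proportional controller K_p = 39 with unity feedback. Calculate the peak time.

From 1 + K_pP(s) = 0: s² + 9.3s + 319.8 = 0 ⇒ ω_n = 17.88, ζ = 0.26.
Damped frequency ω_d = ω_n√(1−ζ²) = 17.27 rad/s, so peak time T_p = π/ω_d = 0.182 s.

T_p = 0.182 s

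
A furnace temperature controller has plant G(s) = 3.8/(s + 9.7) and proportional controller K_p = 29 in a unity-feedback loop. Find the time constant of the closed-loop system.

τ = 0.00834 s

Closed-loop transfer function: T(s) = K_p·G(s)/(1 + K_p·G(s)) = 110.2/(s + 9.7 + 110.2) = 110.2/(s + 119.9).
Time constant τ = 1/119.9 = 0.00834 s.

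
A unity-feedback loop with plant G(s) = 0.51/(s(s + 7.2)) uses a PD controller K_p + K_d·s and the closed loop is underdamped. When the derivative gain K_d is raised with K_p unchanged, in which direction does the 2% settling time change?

decrease

Characteristic equation s² + (7.2 + 0.51K_d)s + 0.51K_p = 0: raising K_d increases ζω_n = (7.2+0.51K_d)/2 while the loop stays underdamped, so T_s ≈ 4/(ζω_n) decreases.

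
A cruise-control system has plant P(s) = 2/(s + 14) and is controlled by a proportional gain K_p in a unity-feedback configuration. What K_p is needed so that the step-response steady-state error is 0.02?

Steady-state error for a unit step on this type-0 loop is 1/(1 + K_p·P(0)).
P(0) = 0.1429. Require 1/(1 + K_p·0.1429) = 0.02, so 1 + 0.1429·K_p = 50.
K_p = (50 − 1)/0.1429 = 343.

K_p = 343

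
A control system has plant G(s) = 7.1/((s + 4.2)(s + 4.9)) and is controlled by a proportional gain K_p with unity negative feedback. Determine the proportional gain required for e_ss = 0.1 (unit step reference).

K_p = 26.1

Steady-state error for a unit step on this type-0 loop is 1/(1 + K_p·G(0)).
G(0) = 0.345. Require 1/(1 + K_p·0.345) = 0.1, so 1 + 0.345·K_p = 10.
K_p = (10 − 1)/0.345 = 26.1.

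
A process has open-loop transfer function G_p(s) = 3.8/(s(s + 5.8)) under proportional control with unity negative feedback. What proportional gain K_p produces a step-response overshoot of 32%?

From %OS = 100·exp(−πζ/√(1−ζ²)) = 32%, ζ = −ln(0.32)/√(π²+ln²(0.32)) = 0.341.
Characteristic equation s² + 5.8s + 3.8K_p = 0 gives ζ = 5.8/(2√(3.8K_p)).
Setting ζ = 0.341: √(3.8K_p) = 5.8/(2·0.341) = 8.505, so K_p = 72.34/3.8 = 19.

K_p = 19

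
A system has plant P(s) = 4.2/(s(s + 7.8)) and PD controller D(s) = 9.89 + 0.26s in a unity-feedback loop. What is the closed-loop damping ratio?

ζ = 0.69

Forward path: (9.89 + 0.26s)·4.2/(s(s+7.8)). The closed-loop characteristic equation is s² + (7.8 + 4.2·0.26)s + 4.2·9.89 = 0.
That is s² + 8.892s + 41.54 = 0, so ω_n = 6.445 rad/s and ζ = 8.892/(2·6.445) = 0.6898.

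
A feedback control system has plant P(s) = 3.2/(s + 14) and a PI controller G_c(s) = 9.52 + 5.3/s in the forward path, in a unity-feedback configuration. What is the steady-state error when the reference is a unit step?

The open loop G_c(s)P(s) has a pole at the origin (type 1), so the static position error constant is infinite and e_ss = 1/(1+∞) = 0.

0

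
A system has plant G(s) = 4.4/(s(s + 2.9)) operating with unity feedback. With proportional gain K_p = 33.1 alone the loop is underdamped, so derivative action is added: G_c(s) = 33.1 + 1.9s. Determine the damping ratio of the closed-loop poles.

ζ = 0.467

Forward path: (33.1 + 1.9s)·4.4/(s(s+2.9)). The closed-loop characteristic equation is s² + (2.9 + 4.4·1.9)s + 4.4·33.1 = 0.
That is s² + 11.26s + 145.6 = 0, so ω_n = 12.07 rad/s and ζ = 11.26/(2·12.07) = 0.4665.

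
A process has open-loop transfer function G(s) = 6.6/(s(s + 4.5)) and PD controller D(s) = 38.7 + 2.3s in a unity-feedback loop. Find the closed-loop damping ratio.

Forward path: (38.7 + 2.3s)·6.6/(s(s+4.5)). The closed-loop characteristic equation is s² + (4.5 + 6.6·2.3)s + 6.6·38.7 = 0.
That is s² + 19.68s + 255.4 = 0, so ω_n = 15.98 rad/s and ζ = 19.68/(2·15.98) = 0.6157.

ζ = 0.616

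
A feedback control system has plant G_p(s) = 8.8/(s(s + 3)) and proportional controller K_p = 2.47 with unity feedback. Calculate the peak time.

T_p = 0.712 s

The closed-loop denominator s² + 3s + 21.74 gives ω_n = √21.74 = 4.662 and ζ = 3/(2ω_n) = 0.3217.
Damped frequency ω_d = ω_n√(1−ζ²) = 4.414 rad/s, so peak time T_p = π/ω_d = 0.712 s.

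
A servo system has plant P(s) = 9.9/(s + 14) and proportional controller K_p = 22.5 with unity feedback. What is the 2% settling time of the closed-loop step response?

T_s ≈ 0.0169 s

Closed-loop transfer function: T(s) = K_p·P(s)/(1 + K_p·P(s)) = 222.8/(s + 14 + 222.8) = 222.8/(s + 236.8).
Time constant τ = 1/236.8 = 0.004224 s, so the 2% settling time is about 4τ = 0.0169 s.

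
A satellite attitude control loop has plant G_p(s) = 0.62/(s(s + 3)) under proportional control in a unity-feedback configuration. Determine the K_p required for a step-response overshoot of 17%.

From %OS = 100·exp(−πζ/√(1−ζ²)) = 17%, ζ = −ln(0.17)/√(π²+ln²(0.17)) = 0.4913.
Characteristic equation s² + 3s + 0.62K_p = 0 gives ζ = 3/(2√(0.62K_p)).
Setting ζ = 0.4913: √(0.62K_p) = 3/(2·0.4913) = 3.053, so K_p = 9.323/0.62 = 15.

K_p = 15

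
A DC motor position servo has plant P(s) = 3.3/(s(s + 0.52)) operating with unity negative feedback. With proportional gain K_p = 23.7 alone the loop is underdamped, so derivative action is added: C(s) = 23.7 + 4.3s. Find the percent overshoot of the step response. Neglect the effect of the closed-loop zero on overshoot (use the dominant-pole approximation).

0.905%

Forward path: (23.7 + 4.3s)·3.3/(s(s+0.52)). The closed-loop characteristic equation is s² + (0.52 + 3.3·4.3)s + 3.3·23.7 = 0.
That is s² + 14.71s + 78.21 = 0, so ω_n = 8.844 rad/s and ζ = 14.71/(2·8.844) = 0.8317.
%OS = 100·exp(−πζ/√(1−ζ²)) = 0.905%.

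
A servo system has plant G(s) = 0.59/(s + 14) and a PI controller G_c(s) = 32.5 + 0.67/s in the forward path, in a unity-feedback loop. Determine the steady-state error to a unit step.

The open loop G_c(s)G(s) has a pole at the origin (type 1), so the static position error constant is infinite and e_ss = 1/(1+∞) = 0.

0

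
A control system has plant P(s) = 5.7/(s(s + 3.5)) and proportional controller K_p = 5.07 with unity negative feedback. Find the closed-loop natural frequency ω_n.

ω_n = 5.38 rad/s

With unity feedback the closed-loop characteristic equation is s² + 3.5s + 5.07·5.7 = s² + 3.5s + 28.9 = 0.
Matching s² + 2ζω_n s + ω_n²: ω_n = √28.9 = 5.376 rad/s and 2ζω_n = 3.5, so ζ = 3.5/(2·5.376) = 0.326.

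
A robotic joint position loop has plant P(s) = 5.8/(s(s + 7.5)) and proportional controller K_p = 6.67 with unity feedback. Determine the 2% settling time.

Closed-loop characteristic equation: s² + 7.5s + 38.69 = 0, so ω_n = 6.22 rad/s and ζ = 7.5/(2·6.22) = 0.6029.
2% settling time T_s ≈ 4/(ζω_n) = 4/3.75 = 1.07 s.

T_s ≈ 1.07 s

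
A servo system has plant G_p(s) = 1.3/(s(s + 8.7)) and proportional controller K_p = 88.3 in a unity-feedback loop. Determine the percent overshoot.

24.8%

The closed-loop denominator s² + 8.7s + 114.8 gives ω_n = √114.8 = 10.71 and ζ = 8.7/(2ω_n) = 0.406.
%OS = 100·exp(−πζ/√(1−ζ²)) = 100·exp(−π·0.406/√0.8352) = 24.8%.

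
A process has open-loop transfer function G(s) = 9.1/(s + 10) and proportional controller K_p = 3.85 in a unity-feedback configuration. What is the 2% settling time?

Closed-loop transfer function: T(s) = K_p·G(s)/(1 + K_p·G(s)) = 35.03/(s + 10 + 35.03) = 35.03/(s + 45.03).
Time constant τ = 1/45.03 = 0.0222 s, so the 2% settling time is about 4τ = 0.0888 s.

T_s ≈ 0.0888 s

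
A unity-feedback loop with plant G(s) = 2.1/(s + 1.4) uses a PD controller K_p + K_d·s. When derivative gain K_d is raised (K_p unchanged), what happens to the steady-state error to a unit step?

unchanged

K_d affects only the transient (the s-coefficient); the DC loop gain, and hence e_ss, depends only on K_p.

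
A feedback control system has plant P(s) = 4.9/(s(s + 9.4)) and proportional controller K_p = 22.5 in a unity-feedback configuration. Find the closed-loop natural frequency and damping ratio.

ω_n = 10.5 rad/s, ζ = 0.448

With unity feedback the closed-loop characteristic equation is s² + 9.4s + 22.5·4.9 = s² + 9.4s + 110.3 = 0.
Matching s² + 2ζω_n s + ω_n²: ω_n = √110.3 = 10.5 rad/s and 2ζω_n = 9.4, so ζ = 9.4/(2·10.5) = 0.448.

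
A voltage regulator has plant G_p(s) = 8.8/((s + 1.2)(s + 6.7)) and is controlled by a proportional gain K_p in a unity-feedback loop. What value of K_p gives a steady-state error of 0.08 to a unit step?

K_p = 10.5

For a type-0 loop with proportional control, e_ss = 1/(1 + K_p·G_p(0)).
G_p(0) = 1.095. Require 1/(1 + K_p·1.095) = 0.08, so 1 + 1.095·K_p = 12.5.
K_p = (12.5 − 1)/1.095 = 10.5.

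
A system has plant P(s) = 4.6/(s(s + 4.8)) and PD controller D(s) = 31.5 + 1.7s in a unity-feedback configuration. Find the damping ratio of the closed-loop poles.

ζ = 0.524

Forward path: (31.5 + 1.7s)·4.6/(s(s+4.8)). The closed-loop characteristic equation is s² + (4.8 + 4.6·1.7)s + 4.6·31.5 = 0.
That is s² + 12.62s + 144.9 = 0, so ω_n = 12.04 rad/s and ζ = 12.62/(2·12.04) = 0.5242.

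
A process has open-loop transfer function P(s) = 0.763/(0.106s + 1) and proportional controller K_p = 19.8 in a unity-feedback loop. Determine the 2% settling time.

Closed loop: T(s) = K_p·P/(1+K_p·P) = 15.11/(0.106s + 1 + 15.11), with pole at s = −(1 + 15.11)/0.106 = −152.
τ = 1/152 = 0.006581 s, so 2% settling time ≈ 4τ = 0.0263 s.

T_s ≈ 0.0263 s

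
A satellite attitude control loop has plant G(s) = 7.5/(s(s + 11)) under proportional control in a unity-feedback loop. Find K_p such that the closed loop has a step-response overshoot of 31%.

From %OS = 100·exp(−πζ/√(1−ζ²)) = 31%, ζ = −ln(0.31)/√(π²+ln²(0.31)) = 0.3493.
Characteristic equation s² + 11s + 7.5K_p = 0 gives ζ = 11/(2√(7.5K_p)).
Setting ζ = 0.3493: √(7.5K_p) = 11/(2·0.3493) = 15.75, so K_p = 247.9/7.5 = 33.1.

K_p = 33.1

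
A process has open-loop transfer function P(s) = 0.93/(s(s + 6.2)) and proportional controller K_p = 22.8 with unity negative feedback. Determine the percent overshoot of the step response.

Closed-loop characteristic equation: s² + 6.2s + 21.2 = 0, so ω_n = 4.605 rad/s and ζ = 6.2/(2·4.605) = 0.6732.
%OS = 100·exp(−πζ/√(1−ζ²)) = 100·exp(−π·0.6732/√0.5468) = 5.73%.

5.73%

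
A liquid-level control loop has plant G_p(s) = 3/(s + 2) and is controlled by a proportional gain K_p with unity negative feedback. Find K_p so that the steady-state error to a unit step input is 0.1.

For a type-0 loop with proportional control, e_ss = 1/(1 + K_p·G_p(0)).
G_p(0) = 1.5. Require 1/(1 + K_p·1.5) = 0.1, so 1 + 1.5·K_p = 10.
K_p = (10 − 1)/1.5 = 6.

K_p = 6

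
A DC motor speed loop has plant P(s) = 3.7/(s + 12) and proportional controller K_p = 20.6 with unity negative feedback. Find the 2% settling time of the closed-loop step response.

T_s ≈ 0.0453 s

Closed-loop transfer function: T(s) = K_p·P(s)/(1 + K_p·P(s)) = 76.22/(s + 12 + 76.22) = 76.22/(s + 88.22).
Time constant τ = 1/88.22 = 0.01134 s, so the 2% settling time is about 4τ = 0.0453 s.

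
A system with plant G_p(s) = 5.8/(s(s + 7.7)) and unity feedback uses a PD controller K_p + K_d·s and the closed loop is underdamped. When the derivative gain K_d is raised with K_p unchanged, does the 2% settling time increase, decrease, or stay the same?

Characteristic equation s² + (7.7 + 5.8K_d)s + 5.8K_p = 0: raising K_d increases ζω_n = (7.7+5.8K_d)/2 while the loop stays underdamped, so T_s ≈ 4/(ζω_n) decreases.

decrease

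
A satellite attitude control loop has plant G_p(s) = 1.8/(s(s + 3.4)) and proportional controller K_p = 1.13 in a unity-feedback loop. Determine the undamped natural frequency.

With unity feedback the closed-loop characteristic equation is s² + 3.4s + 1.13·1.8 = s² + 3.4s + 2.034 = 0.
So ω_n² = 2.034 ⇒ ω_n = 1.426 rad/s, and ζ = 3.4/(2ω_n) = 1.19.

ω_n = 1.43 rad/s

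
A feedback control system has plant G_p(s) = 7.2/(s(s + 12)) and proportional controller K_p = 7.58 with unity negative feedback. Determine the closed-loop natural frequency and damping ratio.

ω_n = 7.39 rad/s, ζ = 0.812

The closed-loop denominator is s(s+12) + 7.58·7.2 = s² + 12s + 54.58.
So ω_n² = 54.58 ⇒ ω_n = 7.388 rad/s, and ζ = 12/(2ω_n) = 0.812.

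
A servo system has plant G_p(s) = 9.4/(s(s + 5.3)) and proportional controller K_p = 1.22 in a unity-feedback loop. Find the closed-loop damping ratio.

With unity feedback the closed-loop characteristic equation is s² + 5.3s + 1.22·9.4 = s² + 5.3s + 11.47 = 0.
So ω_n² = 11.47 ⇒ ω_n = 3.386 rad/s, and ζ = 5.3/(2ω_n) = 0.783.

ζ = 0.783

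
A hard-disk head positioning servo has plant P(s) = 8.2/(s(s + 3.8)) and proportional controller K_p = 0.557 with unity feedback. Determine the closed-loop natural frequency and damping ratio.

ω_n = 2.14 rad/s, ζ = 0.889

The closed-loop denominator is s(s+3.8) + 0.557·8.2 = s² + 3.8s + 4.567.
Matching s² + 2ζω_n s + ω_n²: ω_n = √4.567 = 2.137 rad/s and 2ζω_n = 3.8, so ζ = 3.8/(2·2.137) = 0.889.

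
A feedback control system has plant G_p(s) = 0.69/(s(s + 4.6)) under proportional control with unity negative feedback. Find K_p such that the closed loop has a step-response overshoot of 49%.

From %OS = 100·exp(−πζ/√(1−ζ²)) = 49%, ζ = −ln(0.49)/√(π²+ln²(0.49)) = 0.2214.
Characteristic equation s² + 4.6s + 0.69K_p = 0 gives ζ = 4.6/(2√(0.69K_p)).
Setting ζ = 0.2214: √(0.69K_p) = 4.6/(2·0.2214) = 10.39, so K_p = 107.9/0.69 = 156.

K_p = 156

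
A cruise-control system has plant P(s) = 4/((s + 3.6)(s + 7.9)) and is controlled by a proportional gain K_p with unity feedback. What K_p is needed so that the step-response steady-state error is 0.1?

K_p = 64

For a type-0 loop with proportional control, e_ss = 1/(1 + K_p·P(0)).
P(0) = 0.1406. Require 1/(1 + K_p·0.1406) = 0.1, so 1 + 0.1406·K_p = 10.
K_p = (10 − 1)/0.1406 = 64.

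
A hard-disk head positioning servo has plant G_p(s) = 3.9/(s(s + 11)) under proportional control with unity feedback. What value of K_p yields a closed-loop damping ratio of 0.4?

Closed-loop characteristic equation: s² + 11s + K_p·3.9 = 0.
So ω_n = √(3.9K_p) and 2ζω_n = 11, giving ζ = 11/(2√(3.9K_p)).
Setting ζ = 0.4: √(3.9K_p) = 11/(2·0.4) = 13.75, so K_p = 189.1/3.9 = 48.5.

K_p = 48.5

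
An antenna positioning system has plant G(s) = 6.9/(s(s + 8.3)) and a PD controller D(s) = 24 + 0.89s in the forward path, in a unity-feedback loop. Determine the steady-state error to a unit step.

0

The open loop D(s)G(s) has a pole at the origin (type 1), so the static position error constant is infinite and e_ss = 1/(1+∞) = 0.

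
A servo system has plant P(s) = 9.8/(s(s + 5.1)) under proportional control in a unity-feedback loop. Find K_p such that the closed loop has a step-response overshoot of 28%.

From %OS = 100·exp(−πζ/√(1−ζ²)) = 28%, ζ = −ln(0.28)/√(π²+ln²(0.28)) = 0.3755.
Characteristic equation s² + 5.1s + 9.8K_p = 0 gives ζ = 5.1/(2√(9.8K_p)).
Setting ζ = 0.3755: √(9.8K_p) = 5.1/(2·0.3755) = 6.79, so K_p = 46.11/9.8 = 4.7.

K_p = 4.7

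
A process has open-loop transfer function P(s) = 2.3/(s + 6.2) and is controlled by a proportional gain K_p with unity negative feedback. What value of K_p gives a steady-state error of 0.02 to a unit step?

K_p = 132

For a type-0 loop with proportional control, e_ss = 1/(1 + K_p·P(0)).
P(0) = 0.371. Require 1/(1 + K_p·0.371) = 0.02, so 1 + 0.371·K_p = 50.
K_p = (50 − 1)/0.371 = 132.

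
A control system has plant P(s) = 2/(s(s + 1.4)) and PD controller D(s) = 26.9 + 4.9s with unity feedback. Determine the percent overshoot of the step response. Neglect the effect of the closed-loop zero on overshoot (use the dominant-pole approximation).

2.44%

Forward path: (26.9 + 4.9s)·2/(s(s+1.4)). The closed-loop characteristic equation is s² + (1.4 + 2·4.9)s + 2·26.9 = 0.
That is s² + 11.2s + 53.8 = 0, so ω_n = 7.335 rad/s and ζ = 11.2/(2·7.335) = 0.7635.
%OS = 100·exp(−πζ/√(1−ζ²)) = 2.44%.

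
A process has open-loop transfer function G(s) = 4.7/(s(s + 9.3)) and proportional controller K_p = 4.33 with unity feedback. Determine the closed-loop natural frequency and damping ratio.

ω_n = 4.51 rad/s, ζ = 1.03

1 + K_p·G(s) = 0 gives s² + 9.3s + 20.35 = 0.
So ω_n² = 20.35 ⇒ ω_n = 4.511 rad/s, and ζ = 9.3/(2ω_n) = 1.03.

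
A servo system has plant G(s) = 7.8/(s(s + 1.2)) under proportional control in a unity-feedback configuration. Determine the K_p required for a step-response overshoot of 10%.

K_p = 0.132

From %OS = 100·exp(−πζ/√(1−ζ²)) = 10%, ζ = −ln(0.1)/√(π²+ln²(0.1)) = 0.5912.
Characteristic equation s² + 1.2s + 7.8K_p = 0 gives ζ = 1.2/(2√(7.8K_p)).
Setting ζ = 0.5912: √(7.8K_p) = 1.2/(2·0.5912) = 1.015, so K_p = 1.03/7.8 = 0.132.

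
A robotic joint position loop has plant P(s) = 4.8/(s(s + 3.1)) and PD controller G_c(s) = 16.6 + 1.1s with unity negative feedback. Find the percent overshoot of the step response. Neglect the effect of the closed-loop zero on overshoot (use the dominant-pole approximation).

Forward path: (16.6 + 1.1s)·4.8/(s(s+3.1)). The closed-loop characteristic equation is s² + (3.1 + 4.8·1.1)s + 4.8·16.6 = 0.
That is s² + 8.38s + 79.68 = 0, so ω_n = 8.926 rad/s and ζ = 8.38/(2·8.926) = 0.4694.
%OS = 100·exp(−πζ/√(1−ζ²)) = 18.8%.

18.8%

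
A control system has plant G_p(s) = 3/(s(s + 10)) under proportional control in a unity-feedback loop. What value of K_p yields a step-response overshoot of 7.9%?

From %OS = 100·exp(−πζ/√(1−ζ²)) = 7.9%, ζ = −ln(0.079)/√(π²+ln²(0.079)) = 0.6285.
Characteristic equation s² + 10s + 3K_p = 0 gives ζ = 10/(2√(3K_p)).
Setting ζ = 0.6285: √(3K_p) = 10/(2·0.6285) = 7.956, so K_p = 63.3/3 = 21.1.

K_p = 21.1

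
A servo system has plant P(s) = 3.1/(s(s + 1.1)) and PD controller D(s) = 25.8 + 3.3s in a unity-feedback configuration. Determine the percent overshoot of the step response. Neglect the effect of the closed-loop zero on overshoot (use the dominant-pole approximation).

7.64%

Forward path: (25.8 + 3.3s)·3.1/(s(s+1.1)). The closed-loop characteristic equation is s² + (1.1 + 3.1·3.3)s + 3.1·25.8 = 0.
That is s² + 11.33s + 79.98 = 0, so ω_n = 8.943 rad/s and ζ = 11.33/(2·8.943) = 0.6334.
%OS = 100·exp(−πζ/√(1−ζ²)) = 7.64%.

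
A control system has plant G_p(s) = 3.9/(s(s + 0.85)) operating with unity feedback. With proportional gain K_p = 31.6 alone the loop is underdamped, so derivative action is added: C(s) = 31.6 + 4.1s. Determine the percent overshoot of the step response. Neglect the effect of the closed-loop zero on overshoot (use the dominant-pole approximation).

Forward path: (31.6 + 4.1s)·3.9/(s(s+0.85)). The closed-loop characteristic equation is s² + (0.85 + 3.9·4.1)s + 3.9·31.6 = 0.
That is s² + 16.84s + 123.2 = 0, so ω_n = 11.1 rad/s and ζ = 16.84/(2·11.1) = 0.7585.
%OS = 100·exp(−πζ/√(1−ζ²)) = 2.58%.

2.58%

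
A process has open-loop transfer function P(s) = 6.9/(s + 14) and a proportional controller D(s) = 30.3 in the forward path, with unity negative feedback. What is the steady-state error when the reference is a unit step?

The loop is type 0. Static position error constant K_pos = D(0)·P(0) = 30.3·0.4929 = 14.93.
Steady-state error to a unit step: e_ss = 1/(1+K_pos) = 1/15.93 = 0.0628.

0.0628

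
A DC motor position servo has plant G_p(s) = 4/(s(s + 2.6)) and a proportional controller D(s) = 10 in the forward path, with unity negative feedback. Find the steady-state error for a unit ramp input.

0.065

The loop has one pole at the origin (type 1). Velocity error constant K_v = lim_{s→0} s·D(s)G_p(s) = 10·4/2.6 = 15.38.
Steady-state error to a unit ramp: e_ss = 1/K_v = 0.065.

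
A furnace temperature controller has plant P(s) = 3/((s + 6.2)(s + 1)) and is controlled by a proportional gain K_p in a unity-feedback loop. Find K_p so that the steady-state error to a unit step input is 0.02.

K_p = 101

For a type-0 loop with proportional control, e_ss = 1/(1 + K_p·P(0)).
P(0) = 0.4839. Require 1/(1 + K_p·0.4839) = 0.02, so 1 + 0.4839·K_p = 50.
K_p = (50 − 1)/0.4839 = 101.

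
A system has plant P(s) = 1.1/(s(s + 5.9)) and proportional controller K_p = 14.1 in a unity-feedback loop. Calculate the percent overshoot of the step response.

Closed-loop characteristic equation: s² + 5.9s + 15.51 = 0, so ω_n = 3.938 rad/s and ζ = 5.9/(2·3.938) = 0.7491.
%OS = 100·exp(−πζ/√(1−ζ²)) = 100·exp(−π·0.7491/√0.4389) = 2.87%.

2.87%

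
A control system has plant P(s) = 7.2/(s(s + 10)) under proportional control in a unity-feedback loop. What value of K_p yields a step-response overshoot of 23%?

From %OS = 100·exp(−πζ/√(1−ζ²)) = 23%, ζ = −ln(0.23)/√(π²+ln²(0.23)) = 0.4237.
Characteristic equation s² + 10s + 7.2K_p = 0 gives ζ = 10/(2√(7.2K_p)).
Setting ζ = 0.4237: √(7.2K_p) = 10/(2·0.4237) = 11.8, so K_p = 139.2/7.2 = 19.3.

K_p = 19.3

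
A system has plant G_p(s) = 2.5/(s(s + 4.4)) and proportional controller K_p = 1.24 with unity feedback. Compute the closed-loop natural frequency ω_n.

ω_n = 1.76 rad/s

The closed-loop denominator is s(s+4.4) + 1.24·2.5 = s² + 4.4s + 3.1.
Matching s² + 2ζω_n s + ω_n²: ω_n = √3.1 = 1.761 rad/s and 2ζω_n = 4.4, so ζ = 4.4/(2·1.761) = 1.25.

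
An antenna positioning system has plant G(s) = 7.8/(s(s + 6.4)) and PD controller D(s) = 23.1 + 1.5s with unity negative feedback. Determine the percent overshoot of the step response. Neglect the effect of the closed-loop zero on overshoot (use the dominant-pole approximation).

5.68%

Forward path: (23.1 + 1.5s)·7.8/(s(s+6.4)). The closed-loop characteristic equation is s² + (6.4 + 7.8·1.5)s + 7.8·23.1 = 0.
That is s² + 18.1s + 180.2 = 0, so ω_n = 13.42 rad/s and ζ = 18.1/(2·13.42) = 0.6742.
%OS = 100·exp(−πζ/√(1−ζ²)) = 5.68%.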